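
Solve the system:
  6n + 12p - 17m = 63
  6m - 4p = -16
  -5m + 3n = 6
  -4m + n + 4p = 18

Row-reduce:
R1 ← R1 / (-17).
R2 ← R2 − 6·R1.
R3 ← R3 + 5·R1.
R4 ← R4 + 4·R1.
R2 ← R2 / (36/17).
R1 ← R1 + 6/17·R2.
R3 ← R3 − 21/17·R2.
R4 ← R4 + 7/17·R2.
R3 ← R3 / (-11/3).
R1 ← R1 + 2/3·R3.
R2 ← R2 − 1/9·R3.
R4 ← R4 − 11/9·R3.
Row 4 reduces to 0 = -1, a contradiction. The system is inconsistent.

no solution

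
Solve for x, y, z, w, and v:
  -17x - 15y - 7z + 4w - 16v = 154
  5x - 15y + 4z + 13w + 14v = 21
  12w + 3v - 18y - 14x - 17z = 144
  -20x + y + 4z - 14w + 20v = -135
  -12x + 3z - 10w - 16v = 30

Row-reduce the augmented matrix:
R1 ← R1 / (-17).
R2 ← R2 − 5·R1.
R3 ← R3 + 14·R1.
R4 ← R4 + 20·R1.
R5 ← R5 + 12·R1.
R2 ← R2 / (-330/17).
R1 ← R1 − 15/17·R2.
R3 ← R3 + 96/17·R2.
R4 ← R4 − 317/17·R2.
R5 ← R5 − 180/17·R2.
R3 ← R3 / (-59/5).
R1 ← R1 − 1/2·R3.
R2 ← R2 + 1/10·R3.
R4 ← R4 − 141/10·R3.
R5 ← R5 − 9·R3.
R4 ← R4 / (137/354).
R1 ← R1 − 783/1298·R4.
R2 ← R2 + 2995/3894·R4.
R3 ← R3 + 252/649·R4.
R5 ← R5 + 1036/649·R4.
R5 ← R5 / (412927/1507).
R1 ← R1 + 147069/1507·R5.
R2 ← R2 − 190338/1507·R5.
R3 ← R3 − 94821/1507·R5.
R4 ← R4 − 22603/137·R5.
Reading off the reduced rows gives x = 1, y = -5, z = -4, w = 1, v = -4.

x = 1, y = -5, z = -4, w = 1, v = -4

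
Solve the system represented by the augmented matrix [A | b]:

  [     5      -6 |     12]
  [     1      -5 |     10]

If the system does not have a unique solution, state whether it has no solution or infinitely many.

x_1 = 0, x_2 = -2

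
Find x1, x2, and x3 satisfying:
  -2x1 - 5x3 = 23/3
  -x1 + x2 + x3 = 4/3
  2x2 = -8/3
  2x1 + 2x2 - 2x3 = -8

x1 = -3, x2 = -4/3, x3 = -1/3

Row-reduce the augmented matrix:
R1 ← R1 / (-2).
R2 ← R2 + 1·R1.
R4 ← R4 − 2·R1.
R3 ← R3 − 2·R2.
R4 ← R4 − 2·R2.
R3 ← R3 / (-7).
R1 ← R1 − 5/2·R3.
R2 ← R2 − 7/2·R3.
R4 ← R4 + 14·R3.
R4 reduces to 0 = 0, so the extra equation is consistent.
Reading off the reduced rows gives x1 = -3, x2 = -4/3, x3 = -1/3.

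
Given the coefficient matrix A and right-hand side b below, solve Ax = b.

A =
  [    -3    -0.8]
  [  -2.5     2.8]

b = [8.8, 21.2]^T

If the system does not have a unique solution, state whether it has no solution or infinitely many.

x_1 = -4, x_2 = 4

Row-reduce the augmented matrix:
R1 ← R1 / (-3).
R2 ← R2 + 5/2·R1.
R2 ← R2 / (52/15).
R1 ← R1 − 4/15·R2.
Reading off the reduced rows gives x_1 = -4, x_2 = 4.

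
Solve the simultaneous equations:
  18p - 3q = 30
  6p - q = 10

infinitely many solutions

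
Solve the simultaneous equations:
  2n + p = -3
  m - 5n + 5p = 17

infinitely many solutions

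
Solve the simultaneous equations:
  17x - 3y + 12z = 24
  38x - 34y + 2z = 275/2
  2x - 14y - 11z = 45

no solution

Row-reduce:
R1 ← R1 / (17).
R2 ← R2 − 38·R1.
R3 ← R3 − 2·R1.
R2 ← R2 / (-464/17).
R1 ← R1 + 3/17·R2.
R3 ← R3 + 232/17·R2.
Row 3 reduces to 0 = 1/4, a contradiction. The system is inconsistent.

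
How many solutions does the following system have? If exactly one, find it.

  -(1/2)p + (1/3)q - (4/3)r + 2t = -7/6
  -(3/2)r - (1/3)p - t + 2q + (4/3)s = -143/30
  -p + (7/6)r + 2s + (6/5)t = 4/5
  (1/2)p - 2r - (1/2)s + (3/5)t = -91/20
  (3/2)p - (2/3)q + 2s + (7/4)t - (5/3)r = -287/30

p = -1/2, q = 7/4, r = 3, s = -11/5, t = 1

Row-reduce the augmented matrix:
R1 ← R1 / (-1/2).
R2 ← R2 + 1/3·R1.
R3 ← R3 + 1·R1.
R4 ← R4 − 1/2·R1.
R5 ← R5 − 3/2·R1.
R2 ← R2 / (16/9).
R1 ← R1 + 2/3·R2.
R3 ← R3 + 2/3·R2.
R4 ← R4 − 1/3·R2.
R5 ← R5 − 1/3·R2.
R3 ← R3 / (173/48).
R1 ← R1 − 39/16·R3.
R2 ← R2 + 11/32·R3.
R4 ← R4 + 103/32·R3.
R5 ← R5 + 533/96·R3.
R4 ← R4 / (513/346).
R1 ← R1 + 206/173·R4.
R2 ← R2 − 171/173·R4.
R3 ← R3 − 120/173·R4.
R5 ← R5 − 969/173·R4.
R5 ← R5 / (69/20).
R1 ← R1 + 737/285·R5.
R2 ← R2 + 3/2·R5.
R3 ← R3 + 86/95·R5.
R4 ← R4 + 47/285·R5.
Reading off the reduced rows gives p = -1/2, q = 7/4, r = 3, s = -11/5, t = 1.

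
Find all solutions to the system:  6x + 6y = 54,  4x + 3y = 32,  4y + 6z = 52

x = 5, y = 4, z = 6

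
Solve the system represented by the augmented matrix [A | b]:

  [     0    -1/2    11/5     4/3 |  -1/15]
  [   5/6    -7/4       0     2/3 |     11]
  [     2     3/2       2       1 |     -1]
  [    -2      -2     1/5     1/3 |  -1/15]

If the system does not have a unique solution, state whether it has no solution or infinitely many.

no solution

Row-reduce:
Swap R1 and R2.
R1 ← R1 / (5/6).
R3 ← R3 − 2·R1.
R4 ← R4 + 2·R1.
R2 ← R2 / (-1/2).
R1 ← R1 + 21/10·R2.
R3 ← R3 − 57/10·R2.
R4 ← R4 + 31/5·R2.
R3 ← R3 / (677/25).
R1 ← R1 + 231/25·R3.
R2 ← R2 + 22/5·R3.
R4 ← R4 + 677/25·R3.
Row 4 reduces to 0 = -1, a contradiction. The system is inconsistent.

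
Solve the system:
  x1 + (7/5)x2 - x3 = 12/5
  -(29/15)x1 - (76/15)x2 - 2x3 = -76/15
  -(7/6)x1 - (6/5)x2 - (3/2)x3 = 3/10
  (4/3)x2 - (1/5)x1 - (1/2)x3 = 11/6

Row-reduce:
R2 ← R2 + 29/15·R1.
R3 ← R3 + 7/6·R1.
R4 ← R4 + 1/5·R1.
R2 ← R2 / (-59/25).
R1 ← R1 − 7/5·R2.
R3 ← R3 − 13/30·R2.
R4 ← R4 − 121/75·R2.
R3 ← R3 / (-61/18).
R1 ← R1 + 10/3·R3.
R2 ← R2 − 5/3·R3.
R4 ← R4 + 61/18·R3.
Row 4 reduces to 0 = -1, a contradiction. The system is inconsistent.

no solution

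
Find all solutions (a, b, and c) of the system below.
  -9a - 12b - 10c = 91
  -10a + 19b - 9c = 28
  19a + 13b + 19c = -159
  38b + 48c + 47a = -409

Row-reduce the augmented matrix:
R1 ← R1 / (-9).
R2 ← R2 + 10·R1.
R3 ← R3 − 19·R1.
R4 ← R4 − 47·R1.
R2 ← R2 / (97/3).
R1 ← R1 − 4/3·R2.
R3 ← R3 + 37/3·R2.
R4 ← R4 + 74/3·R2.
R3 ← R3 / (-380/291).
R1 ← R1 − 298/291·R3.
R2 ← R2 − 19/291·R3.
R4 ← R4 + 760/291·R3.
R4 reduces to 0 = 0, so the extra equation is consistent.
Reading off the reduced rows gives a = -3, b = -2, c = -4.

a = -3, b = -2, c = -4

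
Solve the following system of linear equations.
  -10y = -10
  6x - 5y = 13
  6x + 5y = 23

Row-reduce the augmented matrix:
Swap R1 and R2.
R1 ← R1 / (6).
R3 ← R3 − 6·R1.
R2 ← R2 / (-10).
R1 ← R1 + 5/6·R2.
R3 ← R3 − 10·R2.
R3 reduces to 0 = 0, so the extra equation is consistent.
Reading off the reduced rows gives x = 3, y = 1.

x = 3, y = 1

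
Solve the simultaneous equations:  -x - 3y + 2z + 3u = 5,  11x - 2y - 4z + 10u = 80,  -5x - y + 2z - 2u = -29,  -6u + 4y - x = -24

no solution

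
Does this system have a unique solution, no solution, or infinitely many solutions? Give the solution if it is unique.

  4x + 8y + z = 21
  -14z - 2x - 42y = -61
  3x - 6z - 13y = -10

no solution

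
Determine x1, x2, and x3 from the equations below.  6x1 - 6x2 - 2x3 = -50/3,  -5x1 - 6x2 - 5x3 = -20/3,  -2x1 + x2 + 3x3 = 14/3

Row-reduce the augmented matrix:
R1 ← R1 / (6).
R2 ← R2 + 5·R1.
R3 ← R3 + 2·R1.
R2 ← R2 / (-11).
R1 ← R1 + 1·R2.
R3 ← R3 + 1·R2.
R3 ← R3 / (97/33).
R1 ← R1 − 3/11·R3.
R2 ← R2 − 20/33·R3.
Reading off the reduced rows gives x1 = -1, x2 = 5/3, x3 = 1/3.

x1 = -1, x2 = 5/3, x3 = 1/3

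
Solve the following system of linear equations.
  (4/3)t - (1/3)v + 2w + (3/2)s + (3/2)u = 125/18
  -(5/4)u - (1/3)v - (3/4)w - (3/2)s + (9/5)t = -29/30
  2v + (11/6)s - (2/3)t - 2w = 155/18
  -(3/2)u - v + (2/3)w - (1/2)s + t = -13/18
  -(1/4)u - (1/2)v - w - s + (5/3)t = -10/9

Row-reduce the augmented matrix:
R1 ← R1 / (3/2).
R2 ← R2 + 5/4·R1.
R4 ← R4 + 3/2·R1.
R5 ← R5 + 1/4·R1.
R2 ← R2 / (-11/18).
R1 ← R1 + 2/9·R2.
R3 ← R3 − 2·R2.
R4 ← R4 + 4/3·R2.
R5 ← R5 + 5/9·R2.
R1 ← R1 − 1·R3.
R2 ← R2 + 3/2·R3.
R4 ← R4 − 2/3·R3.
R5 ← R5 + 3/2·R3.
R4 ← R4 / (86/99).
R1 ← R1 − 5/66·R4.
R2 ← R2 − 85/44·R4.
R3 ← R3 − 67/66·R4.
R5 ← R5 − 1·R4.
R5 ← R5 / (30907/1290).
R1 ← R1 + 4213/516·R5.
R2 ← R2 − 52631/1720·R5.
R3 ← R3 − 3519/172·R5.
R4 ← R4 + 4913/430·R5.
Reading off the reduced rows gives u = -2/3, v = 3, w = 2/3, s = 3, t = 7/3.

u = -2/3, v = 3, w = 2/3, s = 3, t = 7/3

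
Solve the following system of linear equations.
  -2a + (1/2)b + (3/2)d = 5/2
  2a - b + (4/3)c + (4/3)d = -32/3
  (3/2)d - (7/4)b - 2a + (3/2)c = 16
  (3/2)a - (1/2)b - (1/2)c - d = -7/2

a = -6, b = -4, c = 3, d = -5

Row-reduce the augmented matrix:
R1 ← R1 / (-2).
R2 ← R2 − 2·R1.
R3 ← R3 + 2·R1.
R4 ← R4 − 3/2·R1.
R2 ← R2 / (-1/2).
R1 ← R1 + 1/4·R2.
R3 ← R3 + 9/4·R2.
R4 ← R4 + 1/8·R2.
R3 ← R3 / (-9/2).
R1 ← R1 + 2/3·R3.
R2 ← R2 + 8/3·R3.
R4 ← R4 + 5/6·R3.
R4 ← R4 / (16/9).
R1 ← R1 + 5/18·R4.
R2 ← R2 − 17/9·R4.
R3 ← R3 − 17/6·R4.
Reading off the reduced rows gives a = -6, b = -4, c = 3, d = -5.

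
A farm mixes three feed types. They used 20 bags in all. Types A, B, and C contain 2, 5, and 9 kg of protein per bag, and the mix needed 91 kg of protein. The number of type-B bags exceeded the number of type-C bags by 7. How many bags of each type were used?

type-A bags: 7, type-B bags: 10, type-C bags: 3

Let a = type-A bags, b = type-B bags, c = type-C bags.
  a + b + c = 20
  2a + 5b + 9c = 91
  -c + b = 7
Row-reduce the augmented matrix:
R2 ← R2 − 2·R1.
R2 ← R2 / (3).
R1 ← R1 − 1·R2.
R3 ← R3 − 1·R2.
R3 ← R3 / (-10/3).
R1 ← R1 + 4/3·R3.
R2 ← R2 − 7/3·R3.
Reading off the reduced rows gives a = 7, b = 10, c = 3.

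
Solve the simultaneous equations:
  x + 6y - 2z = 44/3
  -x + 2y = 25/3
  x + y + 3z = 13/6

Row-reduce the augmented matrix:
R2 ← R2 + 1·R1.
R3 ← R3 − 1·R1.
R2 ← R2 / (8).
R1 ← R1 − 6·R2.
R3 ← R3 + 5·R2.
R3 ← R3 / (15/4).
R1 ← R1 + 1/2·R3.
R2 ← R2 + 1/4·R3.
Reading off the reduced rows gives x = -7/3, y = 3, z = 1/2.

x = -7/3, y = 3, z = 1/2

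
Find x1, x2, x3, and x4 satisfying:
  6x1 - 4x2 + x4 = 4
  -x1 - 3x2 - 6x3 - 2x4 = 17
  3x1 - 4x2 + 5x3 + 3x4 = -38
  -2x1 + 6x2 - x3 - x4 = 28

x1 = 4, x2 = 5, x3 = -6, x4 = 0

Row-reduce the augmented matrix:
R1 ← R1 / (6).
R2 ← R2 + 1·R1.
R3 ← R3 − 3·R1.
R4 ← R4 + 2·R1.
R2 ← R2 / (-11/3).
R1 ← R1 + 2/3·R2.
R3 ← R3 + 2·R2.
R4 ← R4 − 14/3·R2.
R3 ← R3 / (91/11).
R1 ← R1 − 12/11·R3.
R2 ← R2 − 18/11·R3.
R4 ← R4 + 95/11·R3.
R4 ← R4 / (17/26).
R1 ← R1 − 1/26·R4.
R2 ← R2 + 5/26·R4.
R3 ← R3 − 11/26·R4.
Reading off the reduced rows gives x1 = 4, x2 = 5, x3 = -6, x4 = 0.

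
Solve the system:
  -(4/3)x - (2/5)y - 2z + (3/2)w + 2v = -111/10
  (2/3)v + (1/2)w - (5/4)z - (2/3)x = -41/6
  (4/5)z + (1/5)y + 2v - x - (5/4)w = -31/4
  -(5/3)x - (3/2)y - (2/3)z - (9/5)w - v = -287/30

Row-reduce:
R1 ← R1 / (-4/3).
R2 ← R2 + 2/3·R1.
R3 ← R3 + 1·R1.
R4 ← R4 + 5/3·R1.
R2 ← R2 / (1/5).
R1 ← R1 − 3/10·R2.
R3 ← R3 − 1/2·R2.
R4 ← R4 + 1·R2.
R3 ← R3 / (117/40).
R1 ← R1 − 15/8·R3.
R2 ← R2 + 5/4·R3.
R4 ← R4 − 7/12·R3.
R4 ← R4 / (-64247/14040).
R1 ← R1 − 29/78·R4.
R2 ← R2 + 935/468·R4.
R3 ← R3 + 70/117·R4.
Rank is 4 with 5 unknowns, leaving v free.

infinitely many solutions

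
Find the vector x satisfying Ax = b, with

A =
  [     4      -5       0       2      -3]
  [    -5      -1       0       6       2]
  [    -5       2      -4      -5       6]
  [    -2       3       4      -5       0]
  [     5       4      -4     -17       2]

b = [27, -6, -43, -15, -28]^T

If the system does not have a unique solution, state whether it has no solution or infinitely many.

Row-reduce:
R1 ← R1 / (4).
R2 ← R2 + 5·R1.
R3 ← R3 + 5·R1.
R4 ← R4 + 2·R1.
R5 ← R5 − 5·R1.
R2 ← R2 / (-29/4).
R1 ← R1 + 5/4·R2.
R3 ← R3 + 17/4·R2.
R4 ← R4 − 1/2·R2.
R5 ← R5 − 41/4·R2.
R3 ← R3 / (-4).
R4 ← R4 − 4·R3.
R5 ← R5 + 4·R3.
R4 ← R4 / (-316/29).
R1 ← R1 + 28/29·R4.
R2 ← R2 + 34/29·R4.
R3 ← R3 − 217/116·R4.
Row 5 reduces to 0 = 3, a contradiction. The system is inconsistent.

no solution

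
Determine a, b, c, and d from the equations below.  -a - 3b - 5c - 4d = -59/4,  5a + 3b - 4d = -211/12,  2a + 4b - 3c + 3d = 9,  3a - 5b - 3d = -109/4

a = -3, b = 9/4, c = 1/3, d = 7/3

Row-reduce the augmented matrix:
R1 ← R1 / (-1).
R2 ← R2 − 5·R1.
R3 ← R3 − 2·R1.
R4 ← R4 − 3·R1.
R2 ← R2 / (-12).
R1 ← R1 − 3·R2.
R3 ← R3 + 2·R2.
R4 ← R4 + 14·R2.
R3 ← R3 / (-53/6).
R1 ← R1 + 5/4·R3.
R2 ← R2 − 25/12·R3.
R4 ← R4 − 85/6·R3.
R4 ← R4 / (604/53).
R1 ← R1 + 197/106·R4.
R2 ← R2 − 187/106·R4.
R3 ← R3 − 6/53·R4.
Reading off the reduced rows gives a = -3, b = 9/4, c = 1/3, d = 7/3.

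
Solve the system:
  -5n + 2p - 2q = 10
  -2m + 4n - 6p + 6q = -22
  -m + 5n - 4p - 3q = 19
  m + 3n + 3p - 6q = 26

Row-reduce the augmented matrix:
Swap R1 and R2.
R1 ← R1 / (-2).
R3 ← R3 + 1·R1.
R4 ← R4 − 1·R1.
R2 ← R2 / (-5).
R1 ← R1 + 2·R2.
R3 ← R3 − 3·R2.
R4 ← R4 − 5·R2.
R3 ← R3 / (1/5).
R1 ← R1 − 11/5·R3.
R2 ← R2 + 2/5·R3.
R4 ← R4 − 2·R3.
R4 ← R4 / (67).
R1 ← R1 − 77·R4.
R2 ← R2 + 14·R4.
R3 ← R3 + 36·R4.
Reading off the reduced rows gives m = -4, n = 0, p = 0, q = -5.

m = -4, n = 0, p = 0, q = -5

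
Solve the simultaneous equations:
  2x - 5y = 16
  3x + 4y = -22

Row-reduce the augmented matrix:
R1 ← R1 / (2).
R2 ← R2 − 3·R1.
R2 ← R2 / (23/2).
R1 ← R1 + 5/2·R2.
Reading off the reduced rows gives x = -2, y = -4.

x = -2, y = -4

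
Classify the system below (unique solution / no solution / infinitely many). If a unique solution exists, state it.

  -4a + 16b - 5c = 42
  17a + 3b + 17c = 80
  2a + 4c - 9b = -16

a = -2, b = 4, c = 6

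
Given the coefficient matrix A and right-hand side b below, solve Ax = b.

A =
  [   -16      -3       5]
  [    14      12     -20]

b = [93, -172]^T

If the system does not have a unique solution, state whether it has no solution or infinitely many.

infinitely many solutions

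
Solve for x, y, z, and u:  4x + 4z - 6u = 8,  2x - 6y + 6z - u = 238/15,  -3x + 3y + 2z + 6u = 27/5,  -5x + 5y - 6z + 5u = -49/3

x = 2, y = -1/5, z = 2, u = 4/3

Row-reduce the augmented matrix:
R1 ← R1 / (4).
R2 ← R2 − 2·R1.
R3 ← R3 + 3·R1.
R4 ← R4 + 5·R1.
R2 ← R2 / (-6).
R3 ← R3 − 3·R2.
R4 ← R4 − 5·R2.
R3 ← R3 / (7).
R1 ← R1 − 1·R3.
R2 ← R2 + 2/3·R3.
R4 ← R4 − 7/3·R3.
R4 ← R4 / (-5/3).
R1 ← R1 + 13/7·R4.
R2 ← R2 + 2/21·R4.
R3 ← R3 − 5/14·R4.
Reading off the reduced rows gives x = 2, y = -1/5, z = 2, u = 4/3.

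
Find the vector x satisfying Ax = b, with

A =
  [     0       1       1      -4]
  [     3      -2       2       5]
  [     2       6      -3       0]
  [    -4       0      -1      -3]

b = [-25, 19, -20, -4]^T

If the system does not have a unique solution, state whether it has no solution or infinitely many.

Row-reduce the augmented matrix:
Swap R1 and R2.
R1 ← R1 / (3).
R3 ← R3 − 2·R1.
R4 ← R4 + 4·R1.
R1 ← R1 + 2/3·R2.
R3 ← R3 − 22/3·R2.
R4 ← R4 + 8/3·R2.
R3 ← R3 / (-35/3).
R1 ← R1 − 4/3·R3.
R2 ← R2 − 1·R3.
R4 ← R4 − 13/3·R3.
R4 ← R4 / (93/35).
R1 ← R1 − 69/35·R4.
R2 ← R2 + 62/35·R4.
R3 ← R3 + 78/35·R4.
Reading off the reduced rows gives x_1 = -1, x_2 = -5, x_3 = -4, x_4 = 4.

x_1 = -1, x_2 = -5, x_3 = -4, x_4 = 4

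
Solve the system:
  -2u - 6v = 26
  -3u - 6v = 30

u = -4, v = -3

Row-reduce the augmented matrix:
R1 ← R1 / (-2).
R2 ← R2 + 3·R1.
R2 ← R2 / (3).
R1 ← R1 − 3·R2.
Reading off the reduced rows gives u = -4, v = -3.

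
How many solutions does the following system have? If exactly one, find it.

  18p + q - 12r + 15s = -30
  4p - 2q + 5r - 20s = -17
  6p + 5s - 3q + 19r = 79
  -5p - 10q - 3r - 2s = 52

p = -1, q = -6, r = 3, s = 2

Row-reduce the augmented matrix:
R1 ← R1 / (18).
R2 ← R2 − 4·R1.
R3 ← R3 − 6·R1.
R4 ← R4 + 5·R1.
R2 ← R2 / (-20/9).
R1 ← R1 − 1/18·R2.
R3 ← R3 + 10/3·R2.
R4 ← R4 + 175/18·R2.
R3 ← R3 / (23/2).
R1 ← R1 + 19/40·R3.
R2 ← R2 + 69/20·R3.
R4 ← R4 + 319/8·R3.
R4 ← R4 / (5189/23).
R1 ← R1 − 39/23·R4.
R2 ← R2 − 21·R4.
R3 ← R3 − 70/23·R4.
Reading off the reduced rows gives p = -1, q = -6, r = 3, s = 2.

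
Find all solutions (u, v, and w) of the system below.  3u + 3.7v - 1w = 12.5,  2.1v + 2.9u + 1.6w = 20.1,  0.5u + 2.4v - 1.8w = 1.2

u = 0, v = 5, w = 6

Row-reduce the augmented matrix:
R1 ← R1 / (3).
R2 ← R2 − 29/10·R1.
R3 ← R3 − 1/2·R1.
R2 ← R2 / (-443/300).
R1 ← R1 − 37/30·R2.
R3 ← R3 − 107/60·R2.
R3 ← R3 / (3248/2215).
R1 ← R1 − 802/443·R3.
R2 ← R2 + 770/443·R3.
Reading off the reduced rows gives u = 0, v = 5, w = 6.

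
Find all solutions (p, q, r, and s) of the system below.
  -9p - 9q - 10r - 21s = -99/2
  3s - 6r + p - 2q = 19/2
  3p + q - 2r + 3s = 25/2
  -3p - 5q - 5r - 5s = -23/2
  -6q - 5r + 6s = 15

p = 3, q = -1, r = 0, s = 3/2

Row-reduce the augmented matrix:
R1 ← R1 / (-9).
R2 ← R2 − 1·R1.
R3 ← R3 − 3·R1.
R4 ← R4 + 3·R1.
R2 ← R2 / (-3).
R1 ← R1 − 1·R2.
R3 ← R3 + 2·R2.
R4 ← R4 + 2·R2.
R5 ← R5 + 6·R2.
R3 ← R3 / (-16/27).
R1 ← R1 + 34/27·R3.
R2 ← R2 − 64/27·R3.
R4 ← R4 − 83/27·R3.
R5 ← R5 − 83/9·R3.
R4 ← R4 / (-43/2).
R1 ← R1 − 12·R4.
R2 ← R2 + 18·R4.
R3 ← R3 − 15/2·R4.
R5 ← R5 + 129/2·R4.
R5 reduces to 0 = 0, so the extra equation is consistent.
Reading off the reduced rows gives p = 3, q = -1, r = 0, s = 3/2.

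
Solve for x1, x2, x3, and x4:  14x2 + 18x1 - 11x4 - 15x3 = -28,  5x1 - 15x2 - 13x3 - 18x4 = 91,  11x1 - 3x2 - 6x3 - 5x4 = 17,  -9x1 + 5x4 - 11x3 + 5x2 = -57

x1 = 0, x2 = -3, x3 = 2, x4 = -4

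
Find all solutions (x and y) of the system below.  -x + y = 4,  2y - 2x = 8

Row-reduce:
R1 ← R1 / (-1).
R2 ← R2 + 2·R1.
Rank is 1 with 2 unknowns, leaving y free.

infinitely many solutions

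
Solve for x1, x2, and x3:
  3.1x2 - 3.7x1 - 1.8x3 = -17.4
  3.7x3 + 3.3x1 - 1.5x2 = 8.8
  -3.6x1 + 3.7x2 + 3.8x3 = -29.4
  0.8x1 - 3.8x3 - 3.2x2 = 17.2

x1 = 4, x2 = -2, x3 = -2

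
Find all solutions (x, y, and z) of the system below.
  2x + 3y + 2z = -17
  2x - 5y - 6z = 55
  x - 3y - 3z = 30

Row-reduce the augmented matrix:
R1 ← R1 / (2).
R2 ← R2 − 2·R1.
R3 ← R3 − 1·R1.
R2 ← R2 / (-8).
R1 ← R1 − 3/2·R2.
R3 ← R3 + 9/2·R2.
R3 ← R3 / (1/2).
R1 ← R1 + 1/2·R3.
R2 ← R2 − 1·R3.
Reading off the reduced rows gives x = 3, y = -5, z = -4.

x = 3, y = -5, z = -4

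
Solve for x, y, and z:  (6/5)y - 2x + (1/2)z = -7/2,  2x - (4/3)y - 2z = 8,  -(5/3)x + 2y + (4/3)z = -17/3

x = 1, y = 0, z = -3

Row-reduce the augmented matrix:
R1 ← R1 / (-2).
R2 ← R2 − 2·R1.
R3 ← R3 + 5/3·R1.
R2 ← R2 / (-2/15).
R1 ← R1 + 3/5·R2.
R3 ← R3 − 1·R2.
R3 ← R3 / (-31/3).
R1 ← R1 − 13/2·R3.
R2 ← R2 − 45/4·R3.
Reading off the reduced rows gives x = 1, y = 0, z = -3.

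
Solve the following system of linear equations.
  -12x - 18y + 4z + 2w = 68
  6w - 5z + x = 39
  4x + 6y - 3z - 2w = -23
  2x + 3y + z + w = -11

Row-reduce:
R1 ← R1 / (-12).
R2 ← R2 − 1·R1.
R3 ← R3 − 4·R1.
R4 ← R4 − 2·R1.
R2 ← R2 / (-3/2).
R1 ← R1 − 3/2·R2.
R3 ← R3 / (-5/3).
R1 ← R1 + 5·R3.
R2 ← R2 − 28/9·R3.
R4 ← R4 − 5/3·R3.
Rank is 3 with 4 unknowns, leaving w free.

infinitely many solutions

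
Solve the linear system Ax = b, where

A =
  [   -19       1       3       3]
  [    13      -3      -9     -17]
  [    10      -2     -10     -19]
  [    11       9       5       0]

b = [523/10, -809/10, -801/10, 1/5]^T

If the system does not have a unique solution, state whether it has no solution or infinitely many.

Row-reduce the augmented matrix:
R1 ← R1 / (-19).
R2 ← R2 − 13·R1.
R3 ← R3 − 10·R1.
R4 ← R4 − 11·R1.
R2 ← R2 / (-44/19).
R1 ← R1 + 1/19·R2.
R3 ← R3 + 28/19·R2.
R4 ← R4 − 182/19·R2.
R3 ← R3 / (-4).
R2 ← R2 − 3·R3.
R4 ← R4 + 22·R3.
R4 ← R4 / (-365/22).
R1 ← R1 − 2/11·R4.
R2 ← R2 − 23/44·R4.
R3 ← R3 − 87/44·R4.
Reading off the reduced rows gives x_1 = -2, x_2 = 4/5, x_3 = 3, x_4 = 3/2.

x_1 = -2, x_2 = 4/5, x_3 = 3, x_4 = 3/2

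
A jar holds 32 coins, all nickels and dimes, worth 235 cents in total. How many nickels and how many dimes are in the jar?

nickels: 17, dimes: 15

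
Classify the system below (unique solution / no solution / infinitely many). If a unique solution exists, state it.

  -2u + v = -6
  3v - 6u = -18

infinitely many solutions

Row-reduce:
R1 ← R1 / (-2).
R2 ← R2 + 6·R1.
Rank is 1 with 2 unknowns, leaving v free.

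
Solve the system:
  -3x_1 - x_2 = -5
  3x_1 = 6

x_1 = 2, x_2 = -1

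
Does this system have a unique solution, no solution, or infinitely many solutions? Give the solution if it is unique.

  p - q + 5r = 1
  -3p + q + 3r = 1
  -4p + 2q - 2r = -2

no solution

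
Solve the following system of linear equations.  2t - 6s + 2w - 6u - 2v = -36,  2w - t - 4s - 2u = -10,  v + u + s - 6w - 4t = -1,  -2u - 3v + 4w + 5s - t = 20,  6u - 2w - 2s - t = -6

u = 1, v = 4, w = 3, s = 4, t = -2

Row-reduce the augmented matrix:
R1 ← R1 / (-6).
R2 ← R2 + 2·R1.
R3 ← R3 − 1·R1.
R4 ← R4 + 2·R1.
R5 ← R5 − 6·R1.
R2 ← R2 / (2/3).
R1 ← R1 − 1/3·R2.
R3 ← R3 − 2/3·R2.
R4 ← R4 + 7/3·R2.
R5 ← R5 + 2·R2.
R3 ← R3 / (-7).
R1 ← R1 + 1·R3.
R2 ← R2 − 2·R3.
R4 ← R4 − 8·R3.
R5 ← R5 − 4·R3.
R4 ← R4 / (16/7).
R1 ← R1 − 12/7·R4.
R2 ← R2 + 17/7·R4.
R3 ← R3 + 2/7·R4.
R5 ← R5 + 90/7·R4.
R5 ← R5 / (-963/16).
R1 ← R1 − 65/8·R5.
R2 ← R2 + 431/32·R5.
R3 ← R3 + 15/16·R5.
R4 ← R4 + 137/32·R5.
Reading off the reduced rows gives u = 1, v = 4, w = 3, s = 4, t = -2.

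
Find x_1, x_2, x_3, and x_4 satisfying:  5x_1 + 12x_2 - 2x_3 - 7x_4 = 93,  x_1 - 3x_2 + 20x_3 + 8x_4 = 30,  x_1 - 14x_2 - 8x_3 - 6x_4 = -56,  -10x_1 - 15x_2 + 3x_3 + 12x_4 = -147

x_1 = 6, x_2 = 4, x_3 = 3, x_4 = -3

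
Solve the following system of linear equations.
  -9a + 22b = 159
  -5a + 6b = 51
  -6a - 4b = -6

a = -3, b = 6

Row-reduce the augmented matrix:
R1 ← R1 / (-9).
R2 ← R2 + 5·R1.
R3 ← R3 + 6·R1.
R2 ← R2 / (-56/9).
R1 ← R1 + 22/9·R2.
R3 ← R3 + 56/3·R2.
R3 reduces to 0 = 0, so the extra equation is consistent.
Reading off the reduced rows gives a = -3, b = 6.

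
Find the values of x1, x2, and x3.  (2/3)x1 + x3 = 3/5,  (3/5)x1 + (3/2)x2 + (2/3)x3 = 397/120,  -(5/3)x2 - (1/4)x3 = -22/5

x1 = -3, x2 = 9/4, x3 = 13/5

Row-reduce the augmented matrix:
R1 ← R1 / (2/3).
R2 ← R2 − 3/5·R1.
R2 ← R2 / (3/2).
R3 ← R3 + 5/3·R2.
R3 ← R3 / (-55/108).
R1 ← R1 − 3/2·R3.
R2 ← R2 + 7/45·R3.
Reading off the reduced rows gives x1 = -3, x2 = 9/4, x3 = 13/5.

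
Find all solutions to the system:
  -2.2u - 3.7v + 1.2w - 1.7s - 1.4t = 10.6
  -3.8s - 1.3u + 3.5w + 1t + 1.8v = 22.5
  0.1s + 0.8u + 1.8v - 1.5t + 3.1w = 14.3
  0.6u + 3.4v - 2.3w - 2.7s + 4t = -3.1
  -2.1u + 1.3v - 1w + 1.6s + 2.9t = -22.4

u = 1, v = 1, w = 2, s = -5, t = -4

Row-reduce the augmented matrix:
R1 ← R1 / (-11/5).
R2 ← R2 + 13/10·R1.
R3 ← R3 − 4/5·R1.
R4 ← R4 − 3/5·R1.
R5 ← R5 + 21/10·R1.
R2 ← R2 / (877/220).
R1 ← R1 − 37/22·R2.
R3 ← R3 − 5/11·R2.
R4 ← R4 − 263/110·R2.
R5 ← R5 − 1063/220·R2.
R3 ← R3 / (28223/8770).
R1 ← R1 + 1511/877·R3.
R2 ← R2 − 614/877·R3.
R4 ← R4 + 31981/8770·R3.
R5 ← R5 + 48483/8770·R3.
R4 ← R4 / (-241728/141115).
R1 ← R1 − 52081/28223·R4.
R2 ← R2 + 18567/28223·R4.
R3 ← R3 + 1749/28223·R4.
R5 ← R5 − 176915/28223·R4.
R5 ← R5 / (-4237087/2417280).
R1 ← R1 + 634033/483456·R5.
R2 ← R2 − 151021/161152·R5.
R3 ← R3 + 111097/161152·R5.
R4 ← R4 + 2689/483456·R5.
Reading off the reduced rows gives u = 1, v = 1, w = 2, s = -5, t = -4.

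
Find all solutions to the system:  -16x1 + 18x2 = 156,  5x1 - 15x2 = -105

x1 = -3, x2 = 6

Row-reduce the augmented matrix:
R1 ← R1 / (-16).
R2 ← R2 − 5·R1.
R2 ← R2 / (-75/8).
R1 ← R1 + 9/8·R2.
Reading off the reduced rows gives x1 = -3, x2 = 6.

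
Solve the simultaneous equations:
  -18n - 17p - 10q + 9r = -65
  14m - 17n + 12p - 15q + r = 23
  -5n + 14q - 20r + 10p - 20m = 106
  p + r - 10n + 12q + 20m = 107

infinitely many solutions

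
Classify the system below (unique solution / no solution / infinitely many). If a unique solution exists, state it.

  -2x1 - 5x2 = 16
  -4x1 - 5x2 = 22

Row-reduce the augmented matrix:
R1 ← R1 / (-2).
R2 ← R2 + 4·R1.
R2 ← R2 / (5).
R1 ← R1 − 5/2·R2.
Reading off the reduced rows gives x1 = -3, x2 = -2.

x1 = -3, x2 = -2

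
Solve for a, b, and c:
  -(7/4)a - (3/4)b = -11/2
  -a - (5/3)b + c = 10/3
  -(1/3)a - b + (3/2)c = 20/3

a = 4, b = -2, c = 4

Row-reduce the augmented matrix:
R1 ← R1 / (-7/4).
R2 ← R2 + 1·R1.
R3 ← R3 + 1/3·R1.
R2 ← R2 / (-26/21).
R1 ← R1 − 3/7·R2.
R3 ← R3 + 6/7·R2.
R3 ← R3 / (21/26).
R1 ← R1 − 9/26·R3.
R2 ← R2 + 21/26·R3.
Reading off the reduced rows gives a = 4, b = -2, c = 4.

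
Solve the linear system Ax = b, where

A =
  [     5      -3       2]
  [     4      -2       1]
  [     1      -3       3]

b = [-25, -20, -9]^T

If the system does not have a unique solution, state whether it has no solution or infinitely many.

Row-reduce the augmented matrix:
R1 ← R1 / (5).
R2 ← R2 − 4·R1.
R3 ← R3 − 1·R1.
R2 ← R2 / (2/5).
R1 ← R1 + 3/5·R2.
R3 ← R3 + 12/5·R2.
R3 ← R3 / (-1).
R1 ← R1 + 1/2·R3.
R2 ← R2 + 3/2·R3.
Reading off the reduced rows gives x_1 = -3, x_2 = 6, x_3 = 4.

x_1 = -3, x_2 = 6, x_3 = 4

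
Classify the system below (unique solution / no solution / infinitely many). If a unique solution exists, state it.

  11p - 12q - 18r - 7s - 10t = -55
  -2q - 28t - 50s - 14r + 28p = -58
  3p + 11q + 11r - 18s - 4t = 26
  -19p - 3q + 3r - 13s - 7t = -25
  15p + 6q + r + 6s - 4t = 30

Row-reduce:
R1 ← R1 / (11).
R2 ← R2 − 28·R1.
R3 ← R3 − 3·R1.
R4 ← R4 + 19·R1.
R5 ← R5 − 15·R1.
R2 ← R2 / (314/11).
R1 ← R1 + 12/11·R2.
R3 ← R3 − 157/11·R2.
R4 ← R4 + 261/11·R2.
R5 ← R5 − 246/11·R2.
Swap R3 and R4.
R3 ← R3 / (-258/157).
R1 ← R1 + 66/157·R3.
R2 ← R2 − 175/157·R3.
R5 ← R5 − 97/157·R3.
Swap R4 and R5.
R4 ← R4 / (1829/86).
R1 ← R1 − 490/43·R4.
R2 ← R2 + 3121/86·R4.
R3 ← R3 − 2713/86·R4.
Rank is 4 with 5 unknowns, leaving t free.

infinitely many solutions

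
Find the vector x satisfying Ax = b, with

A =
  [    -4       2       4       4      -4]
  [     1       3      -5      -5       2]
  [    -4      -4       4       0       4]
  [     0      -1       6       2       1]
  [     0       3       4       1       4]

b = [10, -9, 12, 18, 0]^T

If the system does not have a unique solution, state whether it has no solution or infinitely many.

x_1 = 0, x_2 = -1, x_3 = 5, x_4 = -5, x_5 = -3

Row-reduce the augmented matrix:
R1 ← R1 / (-4).
R2 ← R2 − 1·R1.
R3 ← R3 + 4·R1.
R2 ← R2 / (7/2).
R1 ← R1 + 1/2·R2.
R3 ← R3 + 6·R2.
R4 ← R4 + 1·R2.
R5 ← R5 − 3·R2.
R3 ← R3 / (-48/7).
R1 ← R1 + 11/7·R3.
R2 ← R2 + 8/7·R3.
R4 ← R4 − 34/7·R3.
R5 ← R5 − 52/7·R3.
R4 ← R4 / (-41/6).
R1 ← R1 − 11/12·R4.
R2 ← R2 − 2/3·R4.
R3 ← R3 − 19/12·R4.
R5 ← R5 + 22/3·R4.
R5 ← R5 / (201/41).
R1 ← R1 − 1/82·R5.
R2 ← R2 + 22/41·R5.
R3 ← R3 − 39/82·R5.
R4 ← R4 + 49/41·R5.
Reading off the reduced rows gives x_1 = 0, x_2 = -1, x_3 = 5, x_4 = -5, x_5 = -3.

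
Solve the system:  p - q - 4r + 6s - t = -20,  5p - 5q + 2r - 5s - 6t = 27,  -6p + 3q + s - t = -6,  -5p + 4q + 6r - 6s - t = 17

infinitely many solutions

Row-reduce:
R2 ← R2 − 5·R1.
R3 ← R3 + 6·R1.
R4 ← R4 + 5·R1.
Swap R2 and R3.
R2 ← R2 / (-3).
R1 ← R1 + 1·R2.
R4 ← R4 + 1·R2.
R3 ← R3 / (22).
R1 ← R1 − 4·R3.
R2 ← R2 − 8·R3.
R4 ← R4 + 6·R3.
R4 ← R4 / (70/33).
R1 ← R1 − 1/33·R4.
R2 ← R2 − 13/33·R4.
R3 ← R3 + 35/22·R4.
Rank is 4 with 5 unknowns, leaving t free.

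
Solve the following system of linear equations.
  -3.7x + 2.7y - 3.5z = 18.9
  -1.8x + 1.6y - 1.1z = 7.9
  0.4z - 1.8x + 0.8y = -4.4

Row-reduce the augmented matrix:
R1 ← R1 / (-37/10).
R2 ← R2 + 9/5·R1.
R3 ← R3 + 9/5·R1.
R2 ← R2 / (53/185).
R1 ← R1 + 27/37·R2.
R3 ← R3 + 19/37·R2.
R3 ← R3 / (1687/530).
R1 ← R1 − 263/106·R3.
R2 ← R2 − 223/106·R3.
Reading off the reduced rows gives x = 4, y = 6, z = -5.

x = 4, y = 6, z = -5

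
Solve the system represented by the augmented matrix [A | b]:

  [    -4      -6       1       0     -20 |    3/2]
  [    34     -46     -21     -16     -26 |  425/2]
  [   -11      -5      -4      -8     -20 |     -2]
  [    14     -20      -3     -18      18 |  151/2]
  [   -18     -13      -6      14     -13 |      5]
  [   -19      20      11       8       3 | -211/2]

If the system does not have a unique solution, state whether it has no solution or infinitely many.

Row-reduce the augmented matrix:
R1 ← R1 / (-4).
R2 ← R2 − 34·R1.
R3 ← R3 + 11·R1.
R4 ← R4 − 14·R1.
R5 ← R5 + 18·R1.
R6 ← R6 + 19·R1.
R2 ← R2 / (-97).
R1 ← R1 − 3/2·R2.
R3 ← R3 − 23/2·R2.
R4 ← R4 + 41·R2.
R5 ← R5 − 14·R2.
R6 ← R6 − 97/2·R2.
R3 ← R3 / (-1597/194).
R1 ← R1 + 43/97·R3.
R2 ← R2 − 25/194·R3.
R4 ← R4 − 561/97·R3.
R5 ← R5 + 2387/194·R3.
R4 ← R4 / (-29050/1597).
R1 ← R1 − 456/1597·R4.
R2 ← R2 − 16/1597·R4.
R3 ← R3 − 1920/1597·R4.
R5 ← R5 − 42294/1597·R4.
R5 ← R5 / (182744/2075).
R1 ← R1 − 28317/14525·R5.
R2 ← R2 − 32337/14525·R5.
R3 ← R3 − 3358/2905·R5.
R4 ← R4 + 31229/14525·R5.
R6 reduces to 0 = 0, so the extra equation is consistent.
Reading off the reduced rows gives x_1 = 2, x_2 = -2, x_3 = -5/2, x_4 = 0, x_5 = 0.

x_1 = 2, x_2 = -2, x_3 = -5/2, x_4 = 0, x_5 = 0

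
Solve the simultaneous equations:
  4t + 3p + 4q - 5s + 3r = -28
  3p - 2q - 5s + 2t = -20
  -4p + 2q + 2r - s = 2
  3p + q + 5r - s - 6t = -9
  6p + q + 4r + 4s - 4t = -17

Row-reduce the augmented matrix:
R1 ← R1 / (3).
R2 ← R2 − 3·R1.
R3 ← R3 + 4·R1.
R4 ← R4 − 3·R1.
R5 ← R5 − 6·R1.
R2 ← R2 / (-6).
R1 ← R1 − 4/3·R2.
R3 ← R3 − 22/3·R2.
R4 ← R4 + 3·R2.
R5 ← R5 + 7·R2.
R3 ← R3 / (7/3).
R1 ← R1 − 1/3·R3.
R2 ← R2 − 1/2·R3.
R4 ← R4 − 7/2·R3.
R5 ← R5 − 3/2·R3.
R4 ← R4 / (31/2).
R1 ← R1 + 4/7·R4.
R2 ← R2 − 23/14·R4.
R3 ← R3 + 23/7·R4.
R5 ← R5 − 265/14·R4.
R5 ← R5 / (3098/651).
R1 ← R1 + 10/651·R5.
R2 ← R2 − 734/651·R5.
R3 ← R3 + 1034/651·R5.
R4 ← R4 + 80/93·R5.
Reading off the reduced rows gives p = -2, q = 3, r = -6, s = 0, t = -4.

p = -2, q = 3, r = -6, s = 0, t = -4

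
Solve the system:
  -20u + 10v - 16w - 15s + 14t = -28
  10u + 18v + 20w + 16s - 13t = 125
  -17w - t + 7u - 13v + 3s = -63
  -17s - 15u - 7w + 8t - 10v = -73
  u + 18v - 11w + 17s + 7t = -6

Row-reduce the augmented matrix:
R1 ← R1 / (-20).
R2 ← R2 − 10·R1.
R3 ← R3 − 7·R1.
R4 ← R4 + 15·R1.
R5 ← R5 − 1·R1.
R2 ← R2 / (23).
R1 ← R1 + 1/2·R2.
R3 ← R3 + 19/2·R2.
R4 ← R4 + 35/2·R2.
R5 ← R5 − 37/2·R2.
R3 ← R3 / (-2029/115).
R1 ← R1 − 122/115·R3.
R2 ← R2 − 12/23·R3.
R4 ← R4 − 325/23·R3.
R5 ← R5 + 2467/115·R3.
R4 ← R4 / (7009/4058).
R1 ← R1 − 4101/4058·R4.
R2 ← R2 − 1651/4058·R4.
R3 ← R3 + 145/2029·R4.
R5 ← R5 − 31977/4058·R4.
R5 ← R5 / (265193/7009).
R1 ← R1 − 38167/14018·R5.
R2 ← R2 − 8251/7009·R5.
R3 ← R3 + 4567/14018·R5.
R4 ← R4 + 24050/7009·R5.
Reading off the reduced rows gives u = 4, v = 5, w = 1, s = -4, t = -3.

u = 4, v = 5, w = 1, s = -4, t = -3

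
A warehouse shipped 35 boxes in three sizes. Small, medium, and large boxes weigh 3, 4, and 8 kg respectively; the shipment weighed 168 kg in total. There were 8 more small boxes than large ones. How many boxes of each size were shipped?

Let s = small boxes, m = medium boxes, l = large boxes.
  s + m + l = 35
  3s + 4m + 8l = 168
  s - l = 8
Row-reduce the augmented matrix:
R2 ← R2 − 3·R1.
R3 ← R3 − 1·R1.
R1 ← R1 − 1·R2.
R3 ← R3 + 1·R2.
R3 ← R3 / (3).
R1 ← R1 + 4·R3.
R2 ← R2 − 5·R3.
Reading off the reduced rows gives s = 20, m = 3, l = 12.

small boxes: 20, medium boxes: 3, large boxes: 12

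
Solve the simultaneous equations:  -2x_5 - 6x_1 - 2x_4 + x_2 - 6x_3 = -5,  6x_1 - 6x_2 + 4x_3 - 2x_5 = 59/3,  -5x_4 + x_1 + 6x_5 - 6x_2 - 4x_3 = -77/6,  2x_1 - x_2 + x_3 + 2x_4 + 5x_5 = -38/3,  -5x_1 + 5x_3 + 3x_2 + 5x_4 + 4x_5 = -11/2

x_1 = -1/2, x_2 = -4/3, x_3 = 7/3, x_4 = -1, x_5 = -8/3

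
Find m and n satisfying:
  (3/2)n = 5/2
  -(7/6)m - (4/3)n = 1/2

Row-reduce the augmented matrix:
Swap R1 and R2.
R1 ← R1 / (-7/6).
R2 ← R2 / (3/2).
R1 ← R1 − 8/7·R2.
Reading off the reduced rows gives m = -7/3, n = 5/3.

m = -7/3, n = 5/3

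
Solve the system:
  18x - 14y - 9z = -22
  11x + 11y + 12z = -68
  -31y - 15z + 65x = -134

Row-reduce:
R1 ← R1 / (18).
R2 ← R2 − 11·R1.
R3 ← R3 − 65·R1.
R2 ← R2 / (176/9).
R1 ← R1 + 7/9·R2.
R3 ← R3 − 176/9·R2.
Rank is 2 with 3 unknowns, leaving z free.

infinitely many solutions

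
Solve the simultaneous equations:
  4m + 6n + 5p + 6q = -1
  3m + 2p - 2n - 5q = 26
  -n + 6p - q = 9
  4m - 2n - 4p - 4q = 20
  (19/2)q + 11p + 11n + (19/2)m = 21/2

no solution

Row-reduce:
R1 ← R1 / (4).
R2 ← R2 − 3·R1.
R4 ← R4 − 4·R1.
R5 ← R5 − 19/2·R1.
R2 ← R2 / (-13/2).
R1 ← R1 − 3/2·R2.
R3 ← R3 + 1·R2.
R4 ← R4 + 8·R2.
R5 ← R5 + 13/4·R2.
R3 ← R3 / (163/26).
R1 ← R1 − 11/13·R3.
R2 ← R2 − 7/26·R3.
R4 ← R4 + 89/13·R3.
R4 ← R4 / (358/163).
R1 ← R1 + 123/163·R4.
R2 ← R2 − 235/163·R4.
R3 ← R3 − 12/163·R4.
Row 5 reduces to 0 = -1/2, a contradiction. The system is inconsistent.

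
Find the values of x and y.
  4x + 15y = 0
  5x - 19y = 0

x = 0, y = 0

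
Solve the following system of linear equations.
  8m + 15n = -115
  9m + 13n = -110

m = -5, n = -5

Row-reduce the augmented matrix:
R1 ← R1 / (8).
R2 ← R2 − 9·R1.
R2 ← R2 / (-31/8).
R1 ← R1 − 15/8·R2.
Reading off the reduced rows gives m = -5, n = -5.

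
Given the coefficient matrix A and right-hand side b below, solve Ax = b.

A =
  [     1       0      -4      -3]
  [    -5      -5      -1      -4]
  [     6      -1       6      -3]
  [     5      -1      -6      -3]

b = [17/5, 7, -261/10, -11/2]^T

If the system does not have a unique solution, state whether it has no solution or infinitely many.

x_1 = -13/5, x_2 = 3/2, x_3 = -3/2, x_4 = 0

Row-reduce the augmented matrix:
R2 ← R2 + 5·R1.
R3 ← R3 − 6·R1.
R4 ← R4 − 5·R1.
R2 ← R2 / (-5).
R3 ← R3 + 1·R2.
R4 ← R4 + 1·R2.
R3 ← R3 / (171/5).
R1 ← R1 + 4·R3.
R2 ← R2 − 21/5·R3.
R4 ← R4 − 91/5·R3.
R4 ← R4 / (991/171).
R1 ← R1 + 137/171·R4.
R2 ← R2 − 85/57·R4.
R3 ← R3 − 94/171·R4.
Reading off the reduced rows gives x_1 = -13/5, x_2 = 3/2, x_3 = -3/2, x_4 = 0.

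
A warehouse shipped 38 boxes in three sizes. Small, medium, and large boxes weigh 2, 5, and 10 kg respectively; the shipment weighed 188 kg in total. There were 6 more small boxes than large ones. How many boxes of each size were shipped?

Let s = small boxes, m = medium boxes, l = large boxes.
  m + l + s = 38
  2s + 5m + 10l = 188
  s - l = 6
Row-reduce the augmented matrix:
R2 ← R2 − 2·R1.
R3 ← R3 − 1·R1.
R2 ← R2 / (3).
R1 ← R1 − 1·R2.
R3 ← R3 + 1·R2.
R3 ← R3 / (2/3).
R1 ← R1 + 5/3·R3.
R2 ← R2 − 8/3·R3.
Reading off the reduced rows gives s = 14, m = 16, l = 8.

small boxes: 14, medium boxes: 16, large boxes: 8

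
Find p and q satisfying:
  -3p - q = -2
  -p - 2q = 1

p = 1, q = -1

Row-reduce the augmented matrix:
R1 ← R1 / (-3).
R2 ← R2 + 1·R1.
R2 ← R2 / (-5/3).
R1 ← R1 − 1/3·R2.
Reading off the reduced rows gives p = 1, q = -1.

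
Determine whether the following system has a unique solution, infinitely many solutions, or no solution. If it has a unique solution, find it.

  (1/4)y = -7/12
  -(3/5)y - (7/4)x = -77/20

Row-reduce the augmented matrix:
Swap R1 and R2.
R1 ← R1 / (-7/4).
R2 ← R2 / (1/4).
R1 ← R1 − 12/35·R2.
Reading off the reduced rows gives x = 3, y = -7/3.

x = 3, y = -7/3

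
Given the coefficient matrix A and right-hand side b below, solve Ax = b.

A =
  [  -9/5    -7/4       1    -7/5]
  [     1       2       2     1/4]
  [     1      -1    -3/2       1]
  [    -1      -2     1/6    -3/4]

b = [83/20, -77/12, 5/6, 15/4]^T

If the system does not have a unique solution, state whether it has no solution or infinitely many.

x_1 = -8/3, x_2 = -1, x_3 = -1, x_4 = 1

Row-reduce the augmented matrix:
R1 ← R1 / (-9/5).
R2 ← R2 − 1·R1.
R3 ← R3 − 1·R1.
R4 ← R4 + 1·R1.
R2 ← R2 / (37/36).
R1 ← R1 − 35/36·R2.
R3 ← R3 + 71/36·R2.
R4 ← R4 + 37/36·R2.
R3 ← R3 / (293/74).
R1 ← R1 + 110/37·R3.
R2 ← R2 − 92/37·R3.
R4 ← R4 − 13/6·R3.
R4 ← R4 / (-79/1172).
R1 ← R1 − 801/1172·R4.
R2 ← R2 + 5/293·R4.
R3 ← R3 + 117/586·R4.
Reading off the reduced rows gives x_1 = -8/3, x_2 = -1, x_3 = -1, x_4 = 1.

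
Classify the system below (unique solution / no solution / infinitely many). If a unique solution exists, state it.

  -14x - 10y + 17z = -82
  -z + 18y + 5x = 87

infinitely many solutions

Row-reduce:
R1 ← R1 / (-14).
R2 ← R2 − 5·R1.
R2 ← R2 / (101/7).
R1 ← R1 − 5/7·R2.
Rank is 2 with 3 unknowns, leaving z free.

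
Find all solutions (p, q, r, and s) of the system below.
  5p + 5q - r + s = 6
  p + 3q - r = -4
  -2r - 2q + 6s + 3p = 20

infinitely many solutions

Row-reduce:
R1 ← R1 / (5).
R2 ← R2 − 1·R1.
R3 ← R3 − 3·R1.
R2 ← R2 / (2).
R1 ← R1 − 1·R2.
R3 ← R3 + 5·R2.
R3 ← R3 / (-17/5).
R1 ← R1 − 1/5·R3.
R2 ← R2 + 2/5·R3.
Rank is 3 with 4 unknowns, leaving s free.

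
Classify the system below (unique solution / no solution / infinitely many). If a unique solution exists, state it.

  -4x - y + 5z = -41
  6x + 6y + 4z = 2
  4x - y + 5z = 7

Row-reduce the augmented matrix:
R1 ← R1 / (-4).
R2 ← R2 − 6·R1.
R3 ← R3 − 4·R1.
R2 ← R2 / (9/2).
R1 ← R1 − 1/4·R2.
R3 ← R3 + 2·R2.
R3 ← R3 / (136/9).
R1 ← R1 + 17/9·R3.
R2 ← R2 − 23/9·R3.
Reading off the reduced rows gives x = 6, y = -3, z = -4.

x = 6, y = -3, z = -4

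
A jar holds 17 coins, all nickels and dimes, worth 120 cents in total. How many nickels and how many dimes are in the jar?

nickels: 10, dimes: 7

Let n = nickels, d = dimes.
  n + d = 17
  5n + 10d = 120
From equation 1: n = 17 − d.
Substitute into equation 2 and solve: d = 7.
Then n = 10.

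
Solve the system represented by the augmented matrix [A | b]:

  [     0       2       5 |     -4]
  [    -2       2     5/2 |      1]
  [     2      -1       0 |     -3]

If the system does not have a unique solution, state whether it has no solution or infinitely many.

Row-reduce:
Swap R1 and R2.
R1 ← R1 / (-2).
R3 ← R3 − 2·R1.
R2 ← R2 / (2).
R1 ← R1 + 1·R2.
R3 ← R3 − 1·R2.
Rank is 2 with 3 unknowns, leaving x_3 free.

infinitely many solutions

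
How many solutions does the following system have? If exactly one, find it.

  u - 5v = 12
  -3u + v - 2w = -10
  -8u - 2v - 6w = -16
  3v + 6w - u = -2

no solution

Row-reduce:
R2 ← R2 + 3·R1.
R3 ← R3 + 8·R1.
R4 ← R4 + 1·R1.
R2 ← R2 / (-14).
R1 ← R1 + 5·R2.
R3 ← R3 + 42·R2.
R4 ← R4 + 2·R2.
Swap R3 and R4.
R3 ← R3 / (44/7).
R1 ← R1 − 5/7·R3.
R2 ← R2 − 1/7·R3.
Row 4 reduces to 0 = 2, a contradiction. The system is inconsistent.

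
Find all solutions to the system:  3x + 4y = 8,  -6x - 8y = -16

infinitely many solutions

Row-reduce:
R1 ← R1 / (3).
R2 ← R2 + 6·R1.
Rank is 1 with 2 unknowns, leaving y free.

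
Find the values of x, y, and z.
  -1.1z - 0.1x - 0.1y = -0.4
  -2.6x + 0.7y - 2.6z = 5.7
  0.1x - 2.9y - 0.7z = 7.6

x = -4, y = -3, z = 1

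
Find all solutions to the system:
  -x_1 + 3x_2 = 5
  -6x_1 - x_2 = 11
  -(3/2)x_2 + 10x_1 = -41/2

no solution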